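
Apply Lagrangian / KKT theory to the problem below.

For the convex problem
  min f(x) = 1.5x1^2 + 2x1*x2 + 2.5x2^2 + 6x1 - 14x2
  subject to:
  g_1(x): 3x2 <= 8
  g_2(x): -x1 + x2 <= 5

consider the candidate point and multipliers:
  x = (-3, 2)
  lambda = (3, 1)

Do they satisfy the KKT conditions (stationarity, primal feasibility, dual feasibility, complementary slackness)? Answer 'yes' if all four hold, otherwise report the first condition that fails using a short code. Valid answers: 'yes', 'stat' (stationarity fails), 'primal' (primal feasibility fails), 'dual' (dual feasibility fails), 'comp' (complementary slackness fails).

Gradient of f: grad f(x) = Q x + c = (1, -10)
Constraint values g_i(x) = a_i^T x - b_i:
  g_1((-3, 2)) = -2
  g_2((-3, 2)) = 0
Stationarity residual: grad f(x) + sum_i lambda_i a_i = (0, 0)
  -> stationarity OK
Primal feasibility (all g_i <= 0): OK
Dual feasibility (all lambda_i >= 0): OK
Complementary slackness (lambda_i * g_i(x) = 0 for all i): FAILS

Verdict: the first failing condition is complementary_slackness -> comp.

comp


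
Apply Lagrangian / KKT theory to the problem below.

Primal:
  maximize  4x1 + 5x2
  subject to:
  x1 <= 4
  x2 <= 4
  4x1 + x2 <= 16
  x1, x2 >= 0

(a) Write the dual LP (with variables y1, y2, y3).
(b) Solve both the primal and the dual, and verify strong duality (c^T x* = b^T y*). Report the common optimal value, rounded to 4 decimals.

The standard primal-dual pair for 'max c^T x s.t. A x <= b, x >= 0' is:
  Dual:  min b^T y  s.t.  A^T y >= c,  y >= 0.

So the dual LP is:
  minimize  4y1 + 4y2 + 16y3
  subject to:
    y1 + 4y3 >= 4
    y2 + y3 >= 5
    y1, y2, y3 >= 0

Solving the primal: x* = (3, 4).
  primal value c^T x* = 32.
Solving the dual: y* = (0, 4, 1).
  dual value b^T y* = 32.
Strong duality: c^T x* = b^T y*. Confirmed.

32


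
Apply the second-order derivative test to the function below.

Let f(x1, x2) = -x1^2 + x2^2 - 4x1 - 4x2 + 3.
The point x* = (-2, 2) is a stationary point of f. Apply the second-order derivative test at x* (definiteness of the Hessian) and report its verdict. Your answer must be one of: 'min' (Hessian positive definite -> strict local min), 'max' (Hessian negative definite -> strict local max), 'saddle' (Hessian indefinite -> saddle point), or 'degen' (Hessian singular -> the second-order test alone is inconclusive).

Compute the Hessian H = grad^2 f:
  H = [[-2, 0], [0, 2]]
Verify stationarity: grad f(x*) = H x* + g = (0, 0).
Eigenvalues of H: -2, 2.
Eigenvalues have mixed signs, so H is indefinite -> x* is a saddle point.

saddle


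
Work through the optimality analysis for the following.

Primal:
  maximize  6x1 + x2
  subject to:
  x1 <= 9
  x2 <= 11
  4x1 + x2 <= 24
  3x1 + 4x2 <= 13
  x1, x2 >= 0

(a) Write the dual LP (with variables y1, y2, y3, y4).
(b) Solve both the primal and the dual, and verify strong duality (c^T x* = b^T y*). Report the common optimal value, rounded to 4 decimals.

The standard primal-dual pair for 'max c^T x s.t. A x <= b, x >= 0' is:
  Dual:  min b^T y  s.t.  A^T y >= c,  y >= 0.

So the dual LP is:
  minimize  9y1 + 11y2 + 24y3 + 13y4
  subject to:
    y1 + 4y3 + 3y4 >= 6
    y2 + y3 + 4y4 >= 1
    y1, y2, y3, y4 >= 0

Solving the primal: x* = (4.3333, 0).
  primal value c^T x* = 26.
Solving the dual: y* = (0, 0, 0, 2).
  dual value b^T y* = 26.
Strong duality: c^T x* = b^T y*. Confirmed.

26


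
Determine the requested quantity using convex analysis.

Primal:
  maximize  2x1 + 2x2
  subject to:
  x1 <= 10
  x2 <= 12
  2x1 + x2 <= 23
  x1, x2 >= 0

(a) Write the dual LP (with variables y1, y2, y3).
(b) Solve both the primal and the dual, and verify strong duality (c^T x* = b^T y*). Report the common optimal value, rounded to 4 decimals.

The standard primal-dual pair for 'max c^T x s.t. A x <= b, x >= 0' is:
  Dual:  min b^T y  s.t.  A^T y >= c,  y >= 0.

So the dual LP is:
  minimize  10y1 + 12y2 + 23y3
  subject to:
    y1 + 2y3 >= 2
    y2 + y3 >= 2
    y1, y2, y3 >= 0

Solving the primal: x* = (5.5, 12).
  primal value c^T x* = 35.
Solving the dual: y* = (0, 1, 1).
  dual value b^T y* = 35.
Strong duality: c^T x* = b^T y*. Confirmed.

35


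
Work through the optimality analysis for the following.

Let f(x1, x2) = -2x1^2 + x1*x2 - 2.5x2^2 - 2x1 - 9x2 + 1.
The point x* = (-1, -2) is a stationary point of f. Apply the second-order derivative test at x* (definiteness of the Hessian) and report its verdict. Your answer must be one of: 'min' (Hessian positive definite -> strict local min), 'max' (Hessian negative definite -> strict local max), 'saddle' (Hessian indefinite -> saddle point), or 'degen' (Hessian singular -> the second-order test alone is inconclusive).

Compute the Hessian H = grad^2 f:
  H = [[-4, 1], [1, -5]]
Verify stationarity: grad f(x*) = H x* + g = (0, 0).
Eigenvalues of H: -5.618, -3.382.
Both eigenvalues < 0, so H is negative definite -> x* is a strict local max.

max


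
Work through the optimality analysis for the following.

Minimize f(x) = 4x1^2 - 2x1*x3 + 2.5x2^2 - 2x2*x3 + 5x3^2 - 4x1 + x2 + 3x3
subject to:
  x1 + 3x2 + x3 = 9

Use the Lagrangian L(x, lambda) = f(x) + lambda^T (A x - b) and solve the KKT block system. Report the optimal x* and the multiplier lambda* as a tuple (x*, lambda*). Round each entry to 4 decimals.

Form the Lagrangian:
  L(x, lambda) = (1/2) x^T Q x + c^T x + lambda^T (A x - b)
Stationarity (grad_x L = 0): Q x + c + A^T lambda = 0.
Primal feasibility: A x = b.

This gives the KKT block system:
  [ Q   A^T ] [ x     ]   [-c ]
  [ A    0  ] [ lambda ] = [ b ]

Solving the linear system:
  x*      = (1.1615, 2.3538, 0.7769)
  lambda* = (-3.7385)
  f(x*)   = 16.8423

x* = (1.1615, 2.3538, 0.7769), lambda* = (-3.7385)


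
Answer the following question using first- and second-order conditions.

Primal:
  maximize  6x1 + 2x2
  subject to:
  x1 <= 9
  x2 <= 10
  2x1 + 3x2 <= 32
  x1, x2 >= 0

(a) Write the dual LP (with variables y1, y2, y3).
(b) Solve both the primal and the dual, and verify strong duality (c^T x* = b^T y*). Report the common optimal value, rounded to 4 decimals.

The standard primal-dual pair for 'max c^T x s.t. A x <= b, x >= 0' is:
  Dual:  min b^T y  s.t.  A^T y >= c,  y >= 0.

So the dual LP is:
  minimize  9y1 + 10y2 + 32y3
  subject to:
    y1 + 2y3 >= 6
    y2 + 3y3 >= 2
    y1, y2, y3 >= 0

Solving the primal: x* = (9, 4.6667).
  primal value c^T x* = 63.3333.
Solving the dual: y* = (4.6667, 0, 0.6667).
  dual value b^T y* = 63.3333.
Strong duality: c^T x* = b^T y*. Confirmed.

63.3333


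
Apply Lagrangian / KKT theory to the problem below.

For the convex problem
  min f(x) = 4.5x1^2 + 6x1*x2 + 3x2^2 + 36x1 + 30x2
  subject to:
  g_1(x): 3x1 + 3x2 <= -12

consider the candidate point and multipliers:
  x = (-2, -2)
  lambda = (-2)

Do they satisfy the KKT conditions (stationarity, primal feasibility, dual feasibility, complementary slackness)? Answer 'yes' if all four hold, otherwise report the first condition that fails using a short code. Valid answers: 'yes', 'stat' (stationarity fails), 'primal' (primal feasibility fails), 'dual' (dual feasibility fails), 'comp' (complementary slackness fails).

Gradient of f: grad f(x) = Q x + c = (6, 6)
Constraint values g_i(x) = a_i^T x - b_i:
  g_1((-2, -2)) = 0
Stationarity residual: grad f(x) + sum_i lambda_i a_i = (0, 0)
  -> stationarity OK
Primal feasibility (all g_i <= 0): OK
Dual feasibility (all lambda_i >= 0): FAILS
Complementary slackness (lambda_i * g_i(x) = 0 for all i): OK

Verdict: the first failing condition is dual_feasibility -> dual.

dual


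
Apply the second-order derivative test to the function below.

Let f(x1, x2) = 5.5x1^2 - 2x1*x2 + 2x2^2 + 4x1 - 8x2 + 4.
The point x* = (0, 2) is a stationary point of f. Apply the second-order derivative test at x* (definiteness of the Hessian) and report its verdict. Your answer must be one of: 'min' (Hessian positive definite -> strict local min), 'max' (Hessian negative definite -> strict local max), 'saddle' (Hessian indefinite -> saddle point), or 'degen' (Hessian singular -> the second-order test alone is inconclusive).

Compute the Hessian H = grad^2 f:
  H = [[11, -2], [-2, 4]]
Verify stationarity: grad f(x*) = H x* + g = (0, 0).
Eigenvalues of H: 3.4689, 11.5311.
Both eigenvalues > 0, so H is positive definite -> x* is a strict local min.

min


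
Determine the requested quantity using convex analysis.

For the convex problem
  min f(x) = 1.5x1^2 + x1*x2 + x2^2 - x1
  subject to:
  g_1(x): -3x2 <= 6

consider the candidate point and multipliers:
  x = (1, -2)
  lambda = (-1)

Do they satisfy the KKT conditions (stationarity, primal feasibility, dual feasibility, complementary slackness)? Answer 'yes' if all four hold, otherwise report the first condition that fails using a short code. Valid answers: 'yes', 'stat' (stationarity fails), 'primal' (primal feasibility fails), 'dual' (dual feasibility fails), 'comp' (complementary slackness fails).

Gradient of f: grad f(x) = Q x + c = (0, -3)
Constraint values g_i(x) = a_i^T x - b_i:
  g_1((1, -2)) = 0
Stationarity residual: grad f(x) + sum_i lambda_i a_i = (0, 0)
  -> stationarity OK
Primal feasibility (all g_i <= 0): OK
Dual feasibility (all lambda_i >= 0): FAILS
Complementary slackness (lambda_i * g_i(x) = 0 for all i): OK

Verdict: the first failing condition is dual_feasibility -> dual.

dual


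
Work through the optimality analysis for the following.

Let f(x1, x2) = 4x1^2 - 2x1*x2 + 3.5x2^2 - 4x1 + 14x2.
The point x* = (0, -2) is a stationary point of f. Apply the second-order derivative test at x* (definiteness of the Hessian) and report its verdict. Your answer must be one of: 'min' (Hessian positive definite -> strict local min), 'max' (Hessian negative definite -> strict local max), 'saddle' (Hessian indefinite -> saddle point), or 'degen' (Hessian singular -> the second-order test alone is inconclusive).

Compute the Hessian H = grad^2 f:
  H = [[8, -2], [-2, 7]]
Verify stationarity: grad f(x*) = H x* + g = (0, 0).
Eigenvalues of H: 5.4384, 9.5616.
Both eigenvalues > 0, so H is positive definite -> x* is a strict local min.

min


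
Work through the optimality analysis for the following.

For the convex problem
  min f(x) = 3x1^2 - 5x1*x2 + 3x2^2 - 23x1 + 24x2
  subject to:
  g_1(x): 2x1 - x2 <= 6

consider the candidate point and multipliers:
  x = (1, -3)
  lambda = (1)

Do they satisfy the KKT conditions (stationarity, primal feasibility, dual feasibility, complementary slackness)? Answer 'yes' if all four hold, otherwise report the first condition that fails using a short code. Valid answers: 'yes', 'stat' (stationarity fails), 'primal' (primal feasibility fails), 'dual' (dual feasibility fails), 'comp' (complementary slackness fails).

Gradient of f: grad f(x) = Q x + c = (-2, 1)
Constraint values g_i(x) = a_i^T x - b_i:
  g_1((1, -3)) = -1
Stationarity residual: grad f(x) + sum_i lambda_i a_i = (0, 0)
  -> stationarity OK
Primal feasibility (all g_i <= 0): OK
Dual feasibility (all lambda_i >= 0): OK
Complementary slackness (lambda_i * g_i(x) = 0 for all i): FAILS

Verdict: the first failing condition is complementary_slackness -> comp.

comp


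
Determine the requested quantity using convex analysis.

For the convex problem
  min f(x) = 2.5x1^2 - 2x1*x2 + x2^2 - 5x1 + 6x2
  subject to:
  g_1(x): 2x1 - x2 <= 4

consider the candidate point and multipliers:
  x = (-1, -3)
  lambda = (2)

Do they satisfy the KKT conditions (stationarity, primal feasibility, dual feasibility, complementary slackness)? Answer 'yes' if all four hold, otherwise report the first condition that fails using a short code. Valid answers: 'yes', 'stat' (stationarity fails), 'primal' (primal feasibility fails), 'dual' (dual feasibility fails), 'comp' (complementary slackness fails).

Gradient of f: grad f(x) = Q x + c = (-4, 2)
Constraint values g_i(x) = a_i^T x - b_i:
  g_1((-1, -3)) = -3
Stationarity residual: grad f(x) + sum_i lambda_i a_i = (0, 0)
  -> stationarity OK
Primal feasibility (all g_i <= 0): OK
Dual feasibility (all lambda_i >= 0): OK
Complementary slackness (lambda_i * g_i(x) = 0 for all i): FAILS

Verdict: the first failing condition is complementary_slackness -> comp.

comp


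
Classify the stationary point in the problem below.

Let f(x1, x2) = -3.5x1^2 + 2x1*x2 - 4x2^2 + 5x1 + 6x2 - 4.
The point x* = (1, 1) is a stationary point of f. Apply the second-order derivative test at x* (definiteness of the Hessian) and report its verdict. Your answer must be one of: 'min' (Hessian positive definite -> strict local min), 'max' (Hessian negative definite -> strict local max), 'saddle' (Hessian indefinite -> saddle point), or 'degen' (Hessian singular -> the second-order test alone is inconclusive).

Compute the Hessian H = grad^2 f:
  H = [[-7, 2], [2, -8]]
Verify stationarity: grad f(x*) = H x* + g = (0, 0).
Eigenvalues of H: -9.5616, -5.4384.
Both eigenvalues < 0, so H is negative definite -> x* is a strict local max.

max


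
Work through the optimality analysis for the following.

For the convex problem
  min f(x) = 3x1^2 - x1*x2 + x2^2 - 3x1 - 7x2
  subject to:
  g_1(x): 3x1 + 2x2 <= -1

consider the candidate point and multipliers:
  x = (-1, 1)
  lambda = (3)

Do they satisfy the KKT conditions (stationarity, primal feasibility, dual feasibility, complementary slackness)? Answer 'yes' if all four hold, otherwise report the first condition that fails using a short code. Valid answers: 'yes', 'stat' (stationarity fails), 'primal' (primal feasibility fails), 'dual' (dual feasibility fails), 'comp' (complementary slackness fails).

Gradient of f: grad f(x) = Q x + c = (-10, -4)
Constraint values g_i(x) = a_i^T x - b_i:
  g_1((-1, 1)) = 0
Stationarity residual: grad f(x) + sum_i lambda_i a_i = (-1, 2)
  -> stationarity FAILS
Primal feasibility (all g_i <= 0): OK
Dual feasibility (all lambda_i >= 0): OK
Complementary slackness (lambda_i * g_i(x) = 0 for all i): OK

Verdict: the first failing condition is stationarity -> stat.

stat


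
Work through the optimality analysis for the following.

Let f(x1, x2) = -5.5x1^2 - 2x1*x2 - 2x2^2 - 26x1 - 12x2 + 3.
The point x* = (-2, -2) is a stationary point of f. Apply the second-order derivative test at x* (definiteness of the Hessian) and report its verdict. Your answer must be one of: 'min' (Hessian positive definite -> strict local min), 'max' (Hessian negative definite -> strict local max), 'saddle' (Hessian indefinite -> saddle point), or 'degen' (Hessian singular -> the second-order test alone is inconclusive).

Compute the Hessian H = grad^2 f:
  H = [[-11, -2], [-2, -4]]
Verify stationarity: grad f(x*) = H x* + g = (0, 0).
Eigenvalues of H: -11.5311, -3.4689.
Both eigenvalues < 0, so H is negative definite -> x* is a strict local max.

max


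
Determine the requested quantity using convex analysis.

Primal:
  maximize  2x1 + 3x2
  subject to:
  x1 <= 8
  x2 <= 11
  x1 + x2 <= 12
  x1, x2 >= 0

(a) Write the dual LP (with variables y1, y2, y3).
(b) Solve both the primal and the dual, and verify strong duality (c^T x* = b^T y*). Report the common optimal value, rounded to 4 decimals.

The standard primal-dual pair for 'max c^T x s.t. A x <= b, x >= 0' is:
  Dual:  min b^T y  s.t.  A^T y >= c,  y >= 0.

So the dual LP is:
  minimize  8y1 + 11y2 + 12y3
  subject to:
    y1 + y3 >= 2
    y2 + y3 >= 3
    y1, y2, y3 >= 0

Solving the primal: x* = (1, 11).
  primal value c^T x* = 35.
Solving the dual: y* = (0, 1, 2).
  dual value b^T y* = 35.
Strong duality: c^T x* = b^T y*. Confirmed.

35


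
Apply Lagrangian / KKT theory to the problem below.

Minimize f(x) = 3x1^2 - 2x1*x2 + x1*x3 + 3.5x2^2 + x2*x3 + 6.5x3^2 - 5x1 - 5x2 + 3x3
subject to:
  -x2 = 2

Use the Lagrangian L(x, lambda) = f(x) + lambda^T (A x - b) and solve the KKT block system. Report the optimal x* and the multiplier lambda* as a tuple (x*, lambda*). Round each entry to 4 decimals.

Form the Lagrangian:
  L(x, lambda) = (1/2) x^T Q x + c^T x + lambda^T (A x - b)
Stationarity (grad_x L = 0): Q x + c + A^T lambda = 0.
Primal feasibility: A x = b.

This gives the KKT block system:
  [ Q   A^T ] [ x     ]   [-c ]
  [ A    0  ] [ lambda ] = [ b ]

Solving the linear system:
  x*      = (0.1818, -2, -0.0909)
  lambda* = (-19.4545)
  f(x*)   = 23.8636

x* = (0.1818, -2, -0.0909), lambda* = (-19.4545)


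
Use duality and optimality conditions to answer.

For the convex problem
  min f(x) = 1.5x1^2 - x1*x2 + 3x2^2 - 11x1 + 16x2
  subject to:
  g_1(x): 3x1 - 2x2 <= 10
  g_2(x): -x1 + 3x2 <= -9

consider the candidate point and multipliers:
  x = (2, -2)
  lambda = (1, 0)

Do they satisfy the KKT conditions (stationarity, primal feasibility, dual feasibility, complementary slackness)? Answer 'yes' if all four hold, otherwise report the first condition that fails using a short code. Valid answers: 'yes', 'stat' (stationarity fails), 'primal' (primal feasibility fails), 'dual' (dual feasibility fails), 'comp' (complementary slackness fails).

Gradient of f: grad f(x) = Q x + c = (-3, 2)
Constraint values g_i(x) = a_i^T x - b_i:
  g_1((2, -2)) = 0
  g_2((2, -2)) = 1
Stationarity residual: grad f(x) + sum_i lambda_i a_i = (0, 0)
  -> stationarity OK
Primal feasibility (all g_i <= 0): FAILS
Dual feasibility (all lambda_i >= 0): OK
Complementary slackness (lambda_i * g_i(x) = 0 for all i): OK

Verdict: the first failing condition is primal_feasibility -> primal.

primal


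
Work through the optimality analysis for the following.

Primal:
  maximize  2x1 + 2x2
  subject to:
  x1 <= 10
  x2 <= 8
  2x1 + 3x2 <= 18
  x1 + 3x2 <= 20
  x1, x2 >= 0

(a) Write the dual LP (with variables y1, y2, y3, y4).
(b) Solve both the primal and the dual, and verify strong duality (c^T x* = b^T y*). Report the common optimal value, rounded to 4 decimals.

The standard primal-dual pair for 'max c^T x s.t. A x <= b, x >= 0' is:
  Dual:  min b^T y  s.t.  A^T y >= c,  y >= 0.

So the dual LP is:
  minimize  10y1 + 8y2 + 18y3 + 20y4
  subject to:
    y1 + 2y3 + y4 >= 2
    y2 + 3y3 + 3y4 >= 2
    y1, y2, y3, y4 >= 0

Solving the primal: x* = (9, 0).
  primal value c^T x* = 18.
Solving the dual: y* = (0, 0, 1, 0).
  dual value b^T y* = 18.
Strong duality: c^T x* = b^T y*. Confirmed.

18


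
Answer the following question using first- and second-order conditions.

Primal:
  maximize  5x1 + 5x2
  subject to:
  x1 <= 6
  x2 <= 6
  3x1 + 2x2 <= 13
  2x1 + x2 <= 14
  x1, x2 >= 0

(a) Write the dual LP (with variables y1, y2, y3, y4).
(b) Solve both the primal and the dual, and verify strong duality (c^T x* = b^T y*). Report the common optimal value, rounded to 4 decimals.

The standard primal-dual pair for 'max c^T x s.t. A x <= b, x >= 0' is:
  Dual:  min b^T y  s.t.  A^T y >= c,  y >= 0.

So the dual LP is:
  minimize  6y1 + 6y2 + 13y3 + 14y4
  subject to:
    y1 + 3y3 + 2y4 >= 5
    y2 + 2y3 + y4 >= 5
    y1, y2, y3, y4 >= 0

Solving the primal: x* = (0.3333, 6).
  primal value c^T x* = 31.6667.
Solving the dual: y* = (0, 1.6667, 1.6667, 0).
  dual value b^T y* = 31.6667.
Strong duality: c^T x* = b^T y*. Confirmed.

31.6667


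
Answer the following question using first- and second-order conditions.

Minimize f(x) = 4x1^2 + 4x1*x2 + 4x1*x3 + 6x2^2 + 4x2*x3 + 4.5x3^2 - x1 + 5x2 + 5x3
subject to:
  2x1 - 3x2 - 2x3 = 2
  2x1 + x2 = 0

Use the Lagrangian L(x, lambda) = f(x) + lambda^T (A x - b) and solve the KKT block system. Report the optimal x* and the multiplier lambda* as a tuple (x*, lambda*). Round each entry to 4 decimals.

Form the Lagrangian:
  L(x, lambda) = (1/2) x^T Q x + c^T x + lambda^T (A x - b)
Stationarity (grad_x L = 0): Q x + c + A^T lambda = 0.
Primal feasibility: A x = b.

This gives the KKT block system:
  [ Q   A^T ] [ x     ]   [-c ]
  [ A    0  ] [ lambda ] = [ b ]

Solving the linear system:
  x*      = (0.1513, -0.3026, -0.3947)
  lambda* = (0.4211, 0.8684)
  f(x*)   = -2.2401

x* = (0.1513, -0.3026, -0.3947), lambda* = (0.4211, 0.8684)


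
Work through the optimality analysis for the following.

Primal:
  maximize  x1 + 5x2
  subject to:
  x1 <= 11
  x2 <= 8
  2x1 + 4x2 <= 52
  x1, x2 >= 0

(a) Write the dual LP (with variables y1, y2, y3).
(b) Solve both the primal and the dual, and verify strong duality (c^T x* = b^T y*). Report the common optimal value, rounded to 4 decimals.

The standard primal-dual pair for 'max c^T x s.t. A x <= b, x >= 0' is:
  Dual:  min b^T y  s.t.  A^T y >= c,  y >= 0.

So the dual LP is:
  minimize  11y1 + 8y2 + 52y3
  subject to:
    y1 + 2y3 >= 1
    y2 + 4y3 >= 5
    y1, y2, y3 >= 0

Solving the primal: x* = (10, 8).
  primal value c^T x* = 50.
Solving the dual: y* = (0, 3, 0.5).
  dual value b^T y* = 50.
Strong duality: c^T x* = b^T y*. Confirmed.

50


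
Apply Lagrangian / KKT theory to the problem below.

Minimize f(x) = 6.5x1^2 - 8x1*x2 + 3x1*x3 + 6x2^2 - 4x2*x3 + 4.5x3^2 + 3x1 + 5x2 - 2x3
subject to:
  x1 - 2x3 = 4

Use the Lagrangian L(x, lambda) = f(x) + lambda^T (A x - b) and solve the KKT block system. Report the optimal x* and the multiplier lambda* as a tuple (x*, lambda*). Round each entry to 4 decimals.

Form the Lagrangian:
  L(x, lambda) = (1/2) x^T Q x + c^T x + lambda^T (A x - b)
Stationarity (grad_x L = 0): Q x + c + A^T lambda = 0.
Primal feasibility: A x = b.

This gives the KKT block system:
  [ Q   A^T ] [ x     ]   [-c ]
  [ A    0  ] [ lambda ] = [ b ]

Solving the linear system:
  x*      = (0.2185, -0.9013, -1.8908)
  lambda* = (-7.3782)
  f(x*)   = 14.7216

x* = (0.2185, -0.9013, -1.8908), lambda* = (-7.3782)


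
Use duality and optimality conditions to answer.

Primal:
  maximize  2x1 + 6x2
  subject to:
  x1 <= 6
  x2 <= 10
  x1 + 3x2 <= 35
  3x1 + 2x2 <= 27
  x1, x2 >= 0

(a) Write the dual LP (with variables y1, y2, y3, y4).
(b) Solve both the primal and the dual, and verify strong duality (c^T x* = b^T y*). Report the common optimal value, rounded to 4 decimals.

The standard primal-dual pair for 'max c^T x s.t. A x <= b, x >= 0' is:
  Dual:  min b^T y  s.t.  A^T y >= c,  y >= 0.

So the dual LP is:
  minimize  6y1 + 10y2 + 35y3 + 27y4
  subject to:
    y1 + y3 + 3y4 >= 2
    y2 + 3y3 + 2y4 >= 6
    y1, y2, y3, y4 >= 0

Solving the primal: x* = (2.3333, 10).
  primal value c^T x* = 64.6667.
Solving the dual: y* = (0, 4.6667, 0, 0.6667).
  dual value b^T y* = 64.6667.
Strong duality: c^T x* = b^T y*. Confirmed.

64.6667


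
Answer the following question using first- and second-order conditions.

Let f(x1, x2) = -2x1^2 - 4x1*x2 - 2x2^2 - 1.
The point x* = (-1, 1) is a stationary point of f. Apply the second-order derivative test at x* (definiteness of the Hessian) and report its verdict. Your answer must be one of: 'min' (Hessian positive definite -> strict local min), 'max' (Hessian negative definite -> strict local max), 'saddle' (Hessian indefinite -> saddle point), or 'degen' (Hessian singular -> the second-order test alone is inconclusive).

Compute the Hessian H = grad^2 f:
  H = [[-4, -4], [-4, -4]]
Verify stationarity: grad f(x*) = H x* + g = (0, 0).
Eigenvalues of H: -8, 0.
H has a zero eigenvalue (singular; negative semidefinite but not definite), so H is neither positive definite, negative definite, nor indefinite. The second-order test alone is inconclusive -> degen.
(Indeed, f is constant along the null direction of H through x*, so x* is not a strict local extremum.)

degen


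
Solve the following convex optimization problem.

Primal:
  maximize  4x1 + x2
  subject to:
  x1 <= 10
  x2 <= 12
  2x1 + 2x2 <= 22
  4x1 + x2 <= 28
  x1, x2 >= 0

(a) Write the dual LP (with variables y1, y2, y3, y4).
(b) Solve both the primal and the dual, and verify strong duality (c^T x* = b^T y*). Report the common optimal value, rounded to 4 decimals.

The standard primal-dual pair for 'max c^T x s.t. A x <= b, x >= 0' is:
  Dual:  min b^T y  s.t.  A^T y >= c,  y >= 0.

So the dual LP is:
  minimize  10y1 + 12y2 + 22y3 + 28y4
  subject to:
    y1 + 2y3 + 4y4 >= 4
    y2 + 2y3 + y4 >= 1
    y1, y2, y3, y4 >= 0

Solving the primal: x* = (5.6667, 5.3333).
  primal value c^T x* = 28.
Solving the dual: y* = (0, 0, 0, 1).
  dual value b^T y* = 28.
Strong duality: c^T x* = b^T y*. Confirmed.

28


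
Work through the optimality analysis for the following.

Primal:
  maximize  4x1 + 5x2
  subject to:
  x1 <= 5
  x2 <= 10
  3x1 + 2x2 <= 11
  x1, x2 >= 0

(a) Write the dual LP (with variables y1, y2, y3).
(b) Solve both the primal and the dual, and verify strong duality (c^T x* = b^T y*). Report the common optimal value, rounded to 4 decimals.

The standard primal-dual pair for 'max c^T x s.t. A x <= b, x >= 0' is:
  Dual:  min b^T y  s.t.  A^T y >= c,  y >= 0.

So the dual LP is:
  minimize  5y1 + 10y2 + 11y3
  subject to:
    y1 + 3y3 >= 4
    y2 + 2y3 >= 5
    y1, y2, y3 >= 0

Solving the primal: x* = (0, 5.5).
  primal value c^T x* = 27.5.
Solving the dual: y* = (0, 0, 2.5).
  dual value b^T y* = 27.5.
Strong duality: c^T x* = b^T y*. Confirmed.

27.5


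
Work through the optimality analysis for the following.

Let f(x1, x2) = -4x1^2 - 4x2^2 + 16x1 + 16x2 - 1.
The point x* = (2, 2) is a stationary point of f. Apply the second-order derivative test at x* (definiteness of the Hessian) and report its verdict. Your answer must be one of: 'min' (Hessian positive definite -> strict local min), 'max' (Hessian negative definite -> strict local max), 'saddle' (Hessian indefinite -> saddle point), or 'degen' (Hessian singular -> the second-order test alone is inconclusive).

Compute the Hessian H = grad^2 f:
  H = [[-8, 0], [0, -8]]
Verify stationarity: grad f(x*) = H x* + g = (0, 0).
Eigenvalues of H: -8, -8.
Both eigenvalues < 0, so H is negative definite -> x* is a strict local max.

max


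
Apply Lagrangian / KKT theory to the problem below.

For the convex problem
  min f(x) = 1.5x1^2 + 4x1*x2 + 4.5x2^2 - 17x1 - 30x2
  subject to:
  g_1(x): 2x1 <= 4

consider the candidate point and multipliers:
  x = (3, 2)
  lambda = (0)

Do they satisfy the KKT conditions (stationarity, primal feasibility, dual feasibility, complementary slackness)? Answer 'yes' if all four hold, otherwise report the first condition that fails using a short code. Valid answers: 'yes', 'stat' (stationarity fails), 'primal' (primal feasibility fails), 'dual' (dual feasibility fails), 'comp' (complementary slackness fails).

Gradient of f: grad f(x) = Q x + c = (0, 0)
Constraint values g_i(x) = a_i^T x - b_i:
  g_1((3, 2)) = 2
Stationarity residual: grad f(x) + sum_i lambda_i a_i = (0, 0)
  -> stationarity OK
Primal feasibility (all g_i <= 0): FAILS
Dual feasibility (all lambda_i >= 0): OK
Complementary slackness (lambda_i * g_i(x) = 0 for all i): OK

Verdict: the first failing condition is primal_feasibility -> primal.

primal


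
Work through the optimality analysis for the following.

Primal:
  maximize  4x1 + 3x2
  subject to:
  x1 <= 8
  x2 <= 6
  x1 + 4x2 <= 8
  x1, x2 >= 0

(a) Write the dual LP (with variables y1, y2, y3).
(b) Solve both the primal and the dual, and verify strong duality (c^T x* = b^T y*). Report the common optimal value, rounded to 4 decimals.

The standard primal-dual pair for 'max c^T x s.t. A x <= b, x >= 0' is:
  Dual:  min b^T y  s.t.  A^T y >= c,  y >= 0.

So the dual LP is:
  minimize  8y1 + 6y2 + 8y3
  subject to:
    y1 + y3 >= 4
    y2 + 4y3 >= 3
    y1, y2, y3 >= 0

Solving the primal: x* = (8, 0).
  primal value c^T x* = 32.
Solving the dual: y* = (3.25, 0, 0.75).
  dual value b^T y* = 32.
Strong duality: c^T x* = b^T y*. Confirmed.

32


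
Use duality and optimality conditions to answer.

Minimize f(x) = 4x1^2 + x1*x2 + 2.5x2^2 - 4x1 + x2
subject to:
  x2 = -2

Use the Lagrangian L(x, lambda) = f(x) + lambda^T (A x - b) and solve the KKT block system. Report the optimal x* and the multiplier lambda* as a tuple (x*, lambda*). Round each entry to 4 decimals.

Form the Lagrangian:
  L(x, lambda) = (1/2) x^T Q x + c^T x + lambda^T (A x - b)
Stationarity (grad_x L = 0): Q x + c + A^T lambda = 0.
Primal feasibility: A x = b.

This gives the KKT block system:
  [ Q   A^T ] [ x     ]   [-c ]
  [ A    0  ] [ lambda ] = [ b ]

Solving the linear system:
  x*      = (0.75, -2)
  lambda* = (8.25)
  f(x*)   = 5.75

x* = (0.75, -2), lambda* = (8.25)


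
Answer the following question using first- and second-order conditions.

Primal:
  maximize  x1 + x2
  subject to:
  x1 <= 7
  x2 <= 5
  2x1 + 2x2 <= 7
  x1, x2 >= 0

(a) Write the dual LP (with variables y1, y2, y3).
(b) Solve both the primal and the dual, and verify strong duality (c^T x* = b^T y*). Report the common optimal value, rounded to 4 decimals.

The standard primal-dual pair for 'max c^T x s.t. A x <= b, x >= 0' is:
  Dual:  min b^T y  s.t.  A^T y >= c,  y >= 0.

So the dual LP is:
  minimize  7y1 + 5y2 + 7y3
  subject to:
    y1 + 2y3 >= 1
    y2 + 2y3 >= 1
    y1, y2, y3 >= 0

Solving the primal: x* = (3.5, 0).
  primal value c^T x* = 3.5.
Solving the dual: y* = (0, 0, 0.5).
  dual value b^T y* = 3.5.
Strong duality: c^T x* = b^T y*. Confirmed.

3.5


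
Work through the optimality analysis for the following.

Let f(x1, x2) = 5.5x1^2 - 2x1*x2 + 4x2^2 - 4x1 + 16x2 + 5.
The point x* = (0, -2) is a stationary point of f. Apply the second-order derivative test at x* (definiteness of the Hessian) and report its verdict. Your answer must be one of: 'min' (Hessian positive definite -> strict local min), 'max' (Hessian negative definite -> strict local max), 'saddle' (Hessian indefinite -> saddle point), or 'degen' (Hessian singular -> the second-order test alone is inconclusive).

Compute the Hessian H = grad^2 f:
  H = [[11, -2], [-2, 8]]
Verify stationarity: grad f(x*) = H x* + g = (0, 0).
Eigenvalues of H: 7, 12.
Both eigenvalues > 0, so H is positive definite -> x* is a strict local min.

min


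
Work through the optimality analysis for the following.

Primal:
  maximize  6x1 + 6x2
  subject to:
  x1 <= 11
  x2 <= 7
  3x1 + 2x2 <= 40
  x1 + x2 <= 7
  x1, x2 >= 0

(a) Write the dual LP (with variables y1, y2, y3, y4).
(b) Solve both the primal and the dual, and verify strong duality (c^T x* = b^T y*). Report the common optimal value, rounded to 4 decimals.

The standard primal-dual pair for 'max c^T x s.t. A x <= b, x >= 0' is:
  Dual:  min b^T y  s.t.  A^T y >= c,  y >= 0.

So the dual LP is:
  minimize  11y1 + 7y2 + 40y3 + 7y4
  subject to:
    y1 + 3y3 + y4 >= 6
    y2 + 2y3 + y4 >= 6
    y1, y2, y3, y4 >= 0

Solving the primal: x* = (7, 0).
  primal value c^T x* = 42.
Solving the dual: y* = (0, 0, 0, 6).
  dual value b^T y* = 42.
Strong duality: c^T x* = b^T y*. Confirmed.

42


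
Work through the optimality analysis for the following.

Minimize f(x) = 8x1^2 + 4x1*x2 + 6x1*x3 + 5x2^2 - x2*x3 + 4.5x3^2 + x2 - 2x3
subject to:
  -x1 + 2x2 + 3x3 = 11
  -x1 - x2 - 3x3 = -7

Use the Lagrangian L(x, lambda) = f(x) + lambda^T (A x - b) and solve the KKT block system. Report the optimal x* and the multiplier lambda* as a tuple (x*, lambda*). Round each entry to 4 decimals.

Form the Lagrangian:
  L(x, lambda) = (1/2) x^T Q x + c^T x + lambda^T (A x - b)
Stationarity (grad_x L = 0): Q x + c + A^T lambda = 0.
Primal feasibility: A x = b.

This gives the KKT block system:
  [ Q   A^T ] [ x     ]   [-c ]
  [ A    0  ] [ lambda ] = [ b ]

Solving the linear system:
  x*      = (-1.3562, 1.2877, 2.3562)
  lambda* = (-2.8356, 0.4247)
  f(x*)   = 15.3699

x* = (-1.3562, 1.2877, 2.3562), lambda* = (-2.8356, 0.4247)


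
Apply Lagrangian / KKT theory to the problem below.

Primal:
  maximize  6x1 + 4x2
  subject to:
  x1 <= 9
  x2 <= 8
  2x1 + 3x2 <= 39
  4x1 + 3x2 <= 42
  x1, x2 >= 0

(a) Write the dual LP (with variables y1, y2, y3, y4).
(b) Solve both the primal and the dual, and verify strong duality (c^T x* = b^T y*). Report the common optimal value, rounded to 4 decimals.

The standard primal-dual pair for 'max c^T x s.t. A x <= b, x >= 0' is:
  Dual:  min b^T y  s.t.  A^T y >= c,  y >= 0.

So the dual LP is:
  minimize  9y1 + 8y2 + 39y3 + 42y4
  subject to:
    y1 + 2y3 + 4y4 >= 6
    y2 + 3y3 + 3y4 >= 4
    y1, y2, y3, y4 >= 0

Solving the primal: x* = (9, 2).
  primal value c^T x* = 62.
Solving the dual: y* = (0.6667, 0, 0, 1.3333).
  dual value b^T y* = 62.
Strong duality: c^T x* = b^T y*. Confirmed.

62


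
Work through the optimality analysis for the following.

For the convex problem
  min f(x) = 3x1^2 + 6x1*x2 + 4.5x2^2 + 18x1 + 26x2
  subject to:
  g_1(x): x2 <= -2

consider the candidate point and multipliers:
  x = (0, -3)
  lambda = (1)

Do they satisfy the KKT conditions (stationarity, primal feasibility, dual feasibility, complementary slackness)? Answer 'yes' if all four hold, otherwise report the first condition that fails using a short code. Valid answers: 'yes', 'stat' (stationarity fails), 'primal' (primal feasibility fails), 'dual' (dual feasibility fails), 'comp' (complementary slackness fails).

Gradient of f: grad f(x) = Q x + c = (0, -1)
Constraint values g_i(x) = a_i^T x - b_i:
  g_1((0, -3)) = -1
Stationarity residual: grad f(x) + sum_i lambda_i a_i = (0, 0)
  -> stationarity OK
Primal feasibility (all g_i <= 0): OK
Dual feasibility (all lambda_i >= 0): OK
Complementary slackness (lambda_i * g_i(x) = 0 for all i): FAILS

Verdict: the first failing condition is complementary_slackness -> comp.

comp


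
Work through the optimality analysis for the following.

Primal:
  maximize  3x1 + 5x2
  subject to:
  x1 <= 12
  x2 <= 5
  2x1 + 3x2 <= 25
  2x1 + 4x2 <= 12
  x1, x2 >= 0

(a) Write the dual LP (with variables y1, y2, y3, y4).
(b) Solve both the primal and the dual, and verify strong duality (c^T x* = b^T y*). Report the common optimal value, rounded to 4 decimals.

The standard primal-dual pair for 'max c^T x s.t. A x <= b, x >= 0' is:
  Dual:  min b^T y  s.t.  A^T y >= c,  y >= 0.

So the dual LP is:
  minimize  12y1 + 5y2 + 25y3 + 12y4
  subject to:
    y1 + 2y3 + 2y4 >= 3
    y2 + 3y3 + 4y4 >= 5
    y1, y2, y3, y4 >= 0

Solving the primal: x* = (6, 0).
  primal value c^T x* = 18.
Solving the dual: y* = (0, 0, 0, 1.5).
  dual value b^T y* = 18.
Strong duality: c^T x* = b^T y*. Confirmed.

18


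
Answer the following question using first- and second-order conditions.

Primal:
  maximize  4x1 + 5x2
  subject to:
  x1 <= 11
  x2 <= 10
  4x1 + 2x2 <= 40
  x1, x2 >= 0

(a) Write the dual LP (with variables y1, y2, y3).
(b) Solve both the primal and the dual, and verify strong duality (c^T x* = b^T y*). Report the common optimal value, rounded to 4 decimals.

The standard primal-dual pair for 'max c^T x s.t. A x <= b, x >= 0' is:
  Dual:  min b^T y  s.t.  A^T y >= c,  y >= 0.

So the dual LP is:
  minimize  11y1 + 10y2 + 40y3
  subject to:
    y1 + 4y3 >= 4
    y2 + 2y3 >= 5
    y1, y2, y3 >= 0

Solving the primal: x* = (5, 10).
  primal value c^T x* = 70.
Solving the dual: y* = (0, 3, 1).
  dual value b^T y* = 70.
Strong duality: c^T x* = b^T y*. Confirmed.

70


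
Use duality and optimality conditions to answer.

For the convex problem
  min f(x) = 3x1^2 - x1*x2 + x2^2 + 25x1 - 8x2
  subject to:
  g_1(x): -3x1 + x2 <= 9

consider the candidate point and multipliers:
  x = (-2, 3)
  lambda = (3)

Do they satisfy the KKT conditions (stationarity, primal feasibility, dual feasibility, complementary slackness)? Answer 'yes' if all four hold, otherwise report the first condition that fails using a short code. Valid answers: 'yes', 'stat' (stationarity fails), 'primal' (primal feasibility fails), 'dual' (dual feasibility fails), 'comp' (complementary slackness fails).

Gradient of f: grad f(x) = Q x + c = (10, 0)
Constraint values g_i(x) = a_i^T x - b_i:
  g_1((-2, 3)) = 0
Stationarity residual: grad f(x) + sum_i lambda_i a_i = (1, 3)
  -> stationarity FAILS
Primal feasibility (all g_i <= 0): OK
Dual feasibility (all lambda_i >= 0): OK
Complementary slackness (lambda_i * g_i(x) = 0 for all i): OK

Verdict: the first failing condition is stationarity -> stat.

stat


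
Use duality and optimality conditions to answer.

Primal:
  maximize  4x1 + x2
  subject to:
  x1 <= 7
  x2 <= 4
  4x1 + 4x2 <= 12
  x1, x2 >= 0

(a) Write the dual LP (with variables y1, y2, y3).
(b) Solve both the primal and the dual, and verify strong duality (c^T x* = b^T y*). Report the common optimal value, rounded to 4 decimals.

The standard primal-dual pair for 'max c^T x s.t. A x <= b, x >= 0' is:
  Dual:  min b^T y  s.t.  A^T y >= c,  y >= 0.

So the dual LP is:
  minimize  7y1 + 4y2 + 12y3
  subject to:
    y1 + 4y3 >= 4
    y2 + 4y3 >= 1
    y1, y2, y3 >= 0

Solving the primal: x* = (3, 0).
  primal value c^T x* = 12.
Solving the dual: y* = (0, 0, 1).
  dual value b^T y* = 12.
Strong duality: c^T x* = b^T y*. Confirmed.

12


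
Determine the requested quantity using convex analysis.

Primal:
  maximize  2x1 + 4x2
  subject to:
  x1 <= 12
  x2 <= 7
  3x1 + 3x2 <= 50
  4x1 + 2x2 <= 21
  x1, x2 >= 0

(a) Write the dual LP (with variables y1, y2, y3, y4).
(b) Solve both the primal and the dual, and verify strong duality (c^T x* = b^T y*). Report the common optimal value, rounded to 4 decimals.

The standard primal-dual pair for 'max c^T x s.t. A x <= b, x >= 0' is:
  Dual:  min b^T y  s.t.  A^T y >= c,  y >= 0.

So the dual LP is:
  minimize  12y1 + 7y2 + 50y3 + 21y4
  subject to:
    y1 + 3y3 + 4y4 >= 2
    y2 + 3y3 + 2y4 >= 4
    y1, y2, y3, y4 >= 0

Solving the primal: x* = (1.75, 7).
  primal value c^T x* = 31.5.
Solving the dual: y* = (0, 3, 0, 0.5).
  dual value b^T y* = 31.5.
Strong duality: c^T x* = b^T y*. Confirmed.

31.5


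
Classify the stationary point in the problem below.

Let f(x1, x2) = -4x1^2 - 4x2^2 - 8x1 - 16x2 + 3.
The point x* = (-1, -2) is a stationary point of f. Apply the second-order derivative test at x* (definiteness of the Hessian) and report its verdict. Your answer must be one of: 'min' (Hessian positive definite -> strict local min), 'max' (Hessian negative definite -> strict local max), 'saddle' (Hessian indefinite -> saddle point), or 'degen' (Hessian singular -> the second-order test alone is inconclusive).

Compute the Hessian H = grad^2 f:
  H = [[-8, 0], [0, -8]]
Verify stationarity: grad f(x*) = H x* + g = (0, 0).
Eigenvalues of H: -8, -8.
Both eigenvalues < 0, so H is negative definite -> x* is a strict local max.

max


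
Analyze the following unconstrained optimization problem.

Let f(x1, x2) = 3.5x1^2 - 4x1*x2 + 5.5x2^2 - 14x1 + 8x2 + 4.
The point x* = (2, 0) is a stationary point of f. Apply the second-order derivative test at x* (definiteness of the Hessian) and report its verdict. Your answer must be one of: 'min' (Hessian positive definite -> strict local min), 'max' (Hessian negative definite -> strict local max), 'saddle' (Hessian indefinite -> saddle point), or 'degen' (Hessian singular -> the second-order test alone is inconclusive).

Compute the Hessian H = grad^2 f:
  H = [[7, -4], [-4, 11]]
Verify stationarity: grad f(x*) = H x* + g = (0, 0).
Eigenvalues of H: 4.5279, 13.4721.
Both eigenvalues > 0, so H is positive definite -> x* is a strict local min.

min


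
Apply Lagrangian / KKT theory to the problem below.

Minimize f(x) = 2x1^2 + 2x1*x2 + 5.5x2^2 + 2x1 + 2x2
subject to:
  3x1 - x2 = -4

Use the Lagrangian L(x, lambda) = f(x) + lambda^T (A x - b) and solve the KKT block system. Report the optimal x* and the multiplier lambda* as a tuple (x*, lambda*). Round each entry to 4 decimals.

Form the Lagrangian:
  L(x, lambda) = (1/2) x^T Q x + c^T x + lambda^T (A x - b)
Stationarity (grad_x L = 0): Q x + c + A^T lambda = 0.
Primal feasibility: A x = b.

This gives the KKT block system:
  [ Q   A^T ] [ x     ]   [-c ]
  [ A    0  ] [ lambda ] = [ b ]

Solving the linear system:
  x*      = (-1.287, 0.1391)
  lambda* = (0.9565)
  f(x*)   = 0.7652

x* = (-1.287, 0.1391), lambda* = (0.9565)


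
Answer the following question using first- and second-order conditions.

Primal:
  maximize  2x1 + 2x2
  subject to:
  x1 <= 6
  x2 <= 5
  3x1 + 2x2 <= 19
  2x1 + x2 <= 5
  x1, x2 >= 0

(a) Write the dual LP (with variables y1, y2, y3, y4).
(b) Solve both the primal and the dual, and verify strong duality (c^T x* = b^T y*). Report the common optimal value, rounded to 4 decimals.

The standard primal-dual pair for 'max c^T x s.t. A x <= b, x >= 0' is:
  Dual:  min b^T y  s.t.  A^T y >= c,  y >= 0.

So the dual LP is:
  minimize  6y1 + 5y2 + 19y3 + 5y4
  subject to:
    y1 + 3y3 + 2y4 >= 2
    y2 + 2y3 + y4 >= 2
    y1, y2, y3, y4 >= 0

Solving the primal: x* = (0, 5).
  primal value c^T x* = 10.
Solving the dual: y* = (0, 1, 0, 1).
  dual value b^T y* = 10.
Strong duality: c^T x* = b^T y*. Confirmed.

10
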